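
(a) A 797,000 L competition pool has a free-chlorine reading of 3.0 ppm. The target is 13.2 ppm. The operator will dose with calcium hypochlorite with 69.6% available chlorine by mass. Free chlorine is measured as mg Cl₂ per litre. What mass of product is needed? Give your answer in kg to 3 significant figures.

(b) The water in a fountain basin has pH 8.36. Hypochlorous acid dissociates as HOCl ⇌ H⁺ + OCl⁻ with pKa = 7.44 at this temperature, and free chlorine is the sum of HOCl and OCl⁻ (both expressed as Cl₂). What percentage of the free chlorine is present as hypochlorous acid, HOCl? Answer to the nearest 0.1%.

(a) Chlorine deficit: 13.2 − 3.0 = 10.2 ppm = 10.2 mg/L as Cl₂.
(a) Cl₂ equivalent needed: 10.2 mg/L × 797,000 L = 8,129,000 mg = 8129 g.
(a) Product at 69.6% available chlorine: 8129 / 0.696 = 11,680 g.

(b) [OCl⁻]/[HOCl] = 10^(pH − pKa) = 10^(8.36 − 7.44) = 10^0.92 = 8.318.
(b) Fraction as HOCl = 1 / (1 + 8.318) = 0.1073.

(a) 11.7 kg; (b) 10.7%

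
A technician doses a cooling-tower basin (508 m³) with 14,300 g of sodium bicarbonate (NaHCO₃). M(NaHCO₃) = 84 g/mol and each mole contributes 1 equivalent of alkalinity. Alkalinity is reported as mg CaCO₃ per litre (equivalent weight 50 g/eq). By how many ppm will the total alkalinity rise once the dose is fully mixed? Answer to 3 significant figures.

16.8 ppm

Volume: 508 m³ = 508,000 L.
Moles of NaHCO₃: 14,300 g ÷ 84 g/mol = 170.2 mol → 170.2 eq of alkalinity.
As CaCO₃: 170.2 eq × 50 g/eq = 8512 g.
Rise: 8512 g / 508,000 L × 1000 = 16.76 mg/L.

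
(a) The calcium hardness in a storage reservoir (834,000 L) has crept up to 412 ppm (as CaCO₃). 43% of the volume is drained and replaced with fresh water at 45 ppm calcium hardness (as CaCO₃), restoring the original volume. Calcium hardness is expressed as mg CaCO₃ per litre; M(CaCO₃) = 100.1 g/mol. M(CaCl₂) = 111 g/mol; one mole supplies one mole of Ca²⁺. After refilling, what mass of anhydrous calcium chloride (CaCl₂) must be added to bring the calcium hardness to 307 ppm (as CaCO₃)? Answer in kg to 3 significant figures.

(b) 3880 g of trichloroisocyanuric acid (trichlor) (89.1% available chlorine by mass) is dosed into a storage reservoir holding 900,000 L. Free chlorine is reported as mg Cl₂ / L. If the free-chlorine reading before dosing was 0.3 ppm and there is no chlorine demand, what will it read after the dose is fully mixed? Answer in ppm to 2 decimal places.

(a) 48.8 kg; (b) 4.14 ppm

(a) After draining 43% and refilling: 412 × 0.57 + 45 × 0.43 = 254.19 ppm.
(a) Deficit to target: 307 − 254.19 = 52.81 mg/L.
(a) As CaCO₃: 52.81 mg/L × 834,000 L = 44,040 g; ÷ 100.1 = 440 mol Ca²⁺.
(a) Mass: 440 × 111 = 48,840 g.

(b) Available chlorine delivered: 3880 g × 0.891 = 3457 g as Cl₂.
(b) Concentration rise: 3457 g / 900,000 L = 3.841 mg/L = 3.84 ppm.
(b) Final FC: 0.3 + 3.84 = 4.14 ppm.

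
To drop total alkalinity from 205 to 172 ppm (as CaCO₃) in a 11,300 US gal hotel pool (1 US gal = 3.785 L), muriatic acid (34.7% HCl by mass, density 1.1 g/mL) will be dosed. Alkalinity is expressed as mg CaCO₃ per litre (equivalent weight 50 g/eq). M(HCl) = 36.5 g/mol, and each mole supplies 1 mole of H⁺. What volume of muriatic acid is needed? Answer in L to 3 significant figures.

Volume: 11,300 US gal × 3.785 L/gal = 42,770 L.
Alkalinity to neutralize: (205 − 172) = 33 mg/L as CaCO₃ × 42,770 L = 1411 g as CaCO₃.
Equivalents of H⁺ required: 1411 ÷ 50 g/eq = 28.23 eq = 28.23 mol HCl.
Mass of HCl: 28.23 × 36.5 = 1030 g.
Mass of 34.7% solution: 1030 / 0.347 = 2969 g.
Volume: 2969 g ÷ 1.1 g/mL = 2699 mL.

2.70 L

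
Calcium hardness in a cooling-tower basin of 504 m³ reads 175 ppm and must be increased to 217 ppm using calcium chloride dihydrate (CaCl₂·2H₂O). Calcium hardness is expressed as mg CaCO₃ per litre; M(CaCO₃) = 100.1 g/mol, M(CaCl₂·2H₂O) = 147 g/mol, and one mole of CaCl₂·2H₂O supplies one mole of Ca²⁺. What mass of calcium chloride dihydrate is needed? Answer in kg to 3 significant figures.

31.1 kg

Volume: 504 m³ = 504,000 L.
Hardness to add: (217 − 175) = 42 mg/L as CaCO₃ × 504,000 L = 21,170 g as CaCO₃.
Moles of Ca²⁺ (1 mol Ca²⁺ ≡ 1 mol CaCO₃): 21,170 / 100.1 g/mol = 211.5 mol.
Mass of CaCl₂·2H₂O: 211.5 × 147 = 31,090 g.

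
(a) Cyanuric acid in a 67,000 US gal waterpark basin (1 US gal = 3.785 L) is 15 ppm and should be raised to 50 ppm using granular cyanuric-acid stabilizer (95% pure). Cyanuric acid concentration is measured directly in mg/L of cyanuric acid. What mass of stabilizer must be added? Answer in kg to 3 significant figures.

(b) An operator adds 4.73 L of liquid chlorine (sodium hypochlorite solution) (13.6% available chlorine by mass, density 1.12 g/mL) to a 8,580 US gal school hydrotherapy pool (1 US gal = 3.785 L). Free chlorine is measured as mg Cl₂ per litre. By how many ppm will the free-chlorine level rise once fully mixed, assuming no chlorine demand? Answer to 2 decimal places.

(a) Volume: 67,000 US gal × 3.785 L/gal = 253,595 L.
(a) CYA to add: (50 − 15) = 35 mg/L × 253,595 L = 8876 g cyanuric acid.
(a) At 95% purity: 8876 / 0.95 = 9343 g product.

(b) Volume: 8,580 US gal × 3.785 L/gal = 32,475 L.
(b) Mass of solution: 4.73 L × 1000 mL/L × 1.12 g/mL = 5298 g.
(b) Available chlorine delivered: 5298 g × 0.136 = 720.5 g as Cl₂.
(b) Concentration rise: 720.5 g / 32,475 L = 22.19 mg/L = 22.19 ppm.

(a) 9.34 kg; (b) 22.19 ppm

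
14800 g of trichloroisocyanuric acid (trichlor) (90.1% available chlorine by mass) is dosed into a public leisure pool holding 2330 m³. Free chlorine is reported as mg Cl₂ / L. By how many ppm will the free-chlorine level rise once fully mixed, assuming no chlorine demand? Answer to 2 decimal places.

5.72 ppm

Volume: 2330 m³ = 2,330,000 L.
Available chlorine delivered: 14,800 g × 0.901 = 13,330 g as Cl₂.
Concentration rise: 13,330 g / 2,330,000 L = 5.723 mg/L = 5.72 ppm.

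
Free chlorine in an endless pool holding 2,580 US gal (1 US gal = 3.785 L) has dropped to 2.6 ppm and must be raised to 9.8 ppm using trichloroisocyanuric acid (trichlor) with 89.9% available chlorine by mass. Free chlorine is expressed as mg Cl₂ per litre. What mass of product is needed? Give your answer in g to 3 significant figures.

78.2 g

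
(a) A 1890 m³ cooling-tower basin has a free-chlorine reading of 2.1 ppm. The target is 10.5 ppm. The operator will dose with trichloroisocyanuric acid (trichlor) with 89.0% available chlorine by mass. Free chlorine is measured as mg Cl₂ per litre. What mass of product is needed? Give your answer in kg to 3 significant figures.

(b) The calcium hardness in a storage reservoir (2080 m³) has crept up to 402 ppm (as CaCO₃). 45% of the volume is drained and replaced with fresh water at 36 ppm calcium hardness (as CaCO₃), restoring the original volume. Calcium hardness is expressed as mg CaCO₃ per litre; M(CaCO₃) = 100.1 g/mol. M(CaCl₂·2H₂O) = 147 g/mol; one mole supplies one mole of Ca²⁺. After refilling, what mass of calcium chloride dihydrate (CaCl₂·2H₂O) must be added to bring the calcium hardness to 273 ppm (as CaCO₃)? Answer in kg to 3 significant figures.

(a) 17.8 kg; (b) 109 kg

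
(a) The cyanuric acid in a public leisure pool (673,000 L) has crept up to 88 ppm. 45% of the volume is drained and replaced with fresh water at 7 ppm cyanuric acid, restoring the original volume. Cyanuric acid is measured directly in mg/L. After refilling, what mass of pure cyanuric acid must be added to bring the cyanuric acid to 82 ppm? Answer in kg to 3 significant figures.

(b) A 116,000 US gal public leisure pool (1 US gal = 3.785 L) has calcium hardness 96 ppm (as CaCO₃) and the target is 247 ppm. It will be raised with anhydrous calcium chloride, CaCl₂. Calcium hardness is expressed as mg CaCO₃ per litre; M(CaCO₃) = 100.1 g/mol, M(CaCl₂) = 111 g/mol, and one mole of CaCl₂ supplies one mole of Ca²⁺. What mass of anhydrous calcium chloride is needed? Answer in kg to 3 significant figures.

(a) 20.5 kg; (b) 73.5 kg

(a) After draining 45% and refilling: 88 × 0.55 + 7 × 0.45 = 51.55 ppm.
(a) Deficit to target: 82 − 51.55 = 30.45 mg/L.
(a) Mass: 30.45 mg/L × 673,000 L = 20,490 g cyanuric acid.

(b) Volume: 116,000 US gal × 3.785 L/gal = 439,060 L.
(b) Hardness to add: (247 − 96) = 151 mg/L as CaCO₃ × 439,060 L = 66,300 g as CaCO₃.
(b) Moles of Ca²⁺ (1 mol Ca²⁺ ≡ 1 mol CaCO₃): 66,300 / 100.1 g/mol = 662.3 mol.
(b) Mass of CaCl₂: 662.3 × 111 = 73,520 g.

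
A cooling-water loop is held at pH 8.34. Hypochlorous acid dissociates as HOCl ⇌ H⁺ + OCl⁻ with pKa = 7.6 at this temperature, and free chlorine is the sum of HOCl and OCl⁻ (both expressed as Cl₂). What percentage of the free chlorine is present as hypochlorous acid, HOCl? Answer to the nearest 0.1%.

[OCl⁻]/[HOCl] = 10^(pH − pKa) = 10^(8.34 − 7.6) = 10^0.74 = 5.495.
Fraction as HOCl = 1 / (1 + 5.495) = 0.154.

15.4%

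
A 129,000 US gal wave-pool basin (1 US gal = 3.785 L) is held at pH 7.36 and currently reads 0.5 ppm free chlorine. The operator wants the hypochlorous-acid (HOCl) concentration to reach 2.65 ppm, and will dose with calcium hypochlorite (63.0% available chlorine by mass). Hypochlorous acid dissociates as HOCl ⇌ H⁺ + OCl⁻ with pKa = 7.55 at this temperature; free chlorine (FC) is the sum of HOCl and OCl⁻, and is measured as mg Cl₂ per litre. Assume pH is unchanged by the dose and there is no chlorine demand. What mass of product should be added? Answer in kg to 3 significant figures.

2.99 kg

Volume: 129,000 US gal × 3.785 L/gal = 488,265 L.
[OCl⁻]/[HOCl] = 10^(pH − pKa) = 10^(7.36 − 7.55) = 0.6457; fraction as HOCl = 1/(1 + 0.6457) = 0.6077.
Free chlorine required for 2.65 ppm HOCl: 2.65 / 0.6077 = 4.361 ppm.
FC to add: 4.361 − 0.5 = 3.861 mg/L as Cl₂.
Cl₂ equivalent: 3.861 mg/L × 488,265 L = 1885 g.
Product at 63.0% available Cl: 1885 / 0.63 = 2992 g.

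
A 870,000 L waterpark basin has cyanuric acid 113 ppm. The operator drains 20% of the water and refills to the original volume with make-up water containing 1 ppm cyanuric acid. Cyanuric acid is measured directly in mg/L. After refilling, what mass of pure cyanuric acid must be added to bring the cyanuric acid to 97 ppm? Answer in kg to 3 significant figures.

5.57 kg

After draining 20% and refilling: 113 × 0.80 + 1 × 0.20 = 90.6 ppm.
Deficit to target: 97 − 90.6 = 6.4 mg/L.
Mass: 6.4 mg/L × 870,000 L = 5568 g cyanuric acid.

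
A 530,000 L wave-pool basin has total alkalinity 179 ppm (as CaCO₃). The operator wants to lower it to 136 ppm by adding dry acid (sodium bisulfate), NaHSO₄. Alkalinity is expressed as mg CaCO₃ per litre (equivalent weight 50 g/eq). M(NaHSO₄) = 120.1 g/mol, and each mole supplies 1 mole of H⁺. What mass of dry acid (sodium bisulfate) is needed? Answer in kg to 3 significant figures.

54.7 kg

Alkalinity to neutralize: (179 − 136) = 43 mg/L as CaCO₃ × 530,000 L = 22,790 g as CaCO₃.
Equivalents of H⁺ required: 22,790 ÷ 50 g/eq = 455.8 eq = 455.8 mol NaHSO₄.
Mass of NaHSO₄: 455.8 × 120.1 = 54,740 g.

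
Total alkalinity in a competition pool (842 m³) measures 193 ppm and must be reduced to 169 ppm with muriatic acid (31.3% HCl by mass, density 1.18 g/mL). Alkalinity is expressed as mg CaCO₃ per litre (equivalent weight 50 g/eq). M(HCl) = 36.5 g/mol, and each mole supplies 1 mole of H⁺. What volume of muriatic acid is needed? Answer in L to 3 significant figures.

39.9 L

Volume: 842 m³ = 842,000 L.
Alkalinity to neutralize: (193 − 169) = 24 mg/L as CaCO₃ × 842,000 L = 20,210 g as CaCO₃.
Equivalents of H⁺ required: 20,210 ÷ 50 g/eq = 404.2 eq = 404.2 mol HCl.
Mass of HCl: 404.2 × 36.5 = 14,750 g.
Mass of 31.3% solution: 14,750 / 0.313 = 47,130 g.
Volume: 47,130 g ÷ 1.18 g/mL = 39,940 mL.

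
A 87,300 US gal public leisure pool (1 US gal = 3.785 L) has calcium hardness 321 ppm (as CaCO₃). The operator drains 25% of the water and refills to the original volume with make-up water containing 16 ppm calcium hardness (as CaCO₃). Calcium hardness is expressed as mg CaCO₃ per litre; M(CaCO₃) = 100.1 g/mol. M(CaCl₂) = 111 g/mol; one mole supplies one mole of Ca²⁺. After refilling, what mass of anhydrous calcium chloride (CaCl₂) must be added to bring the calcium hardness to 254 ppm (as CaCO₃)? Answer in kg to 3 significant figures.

Volume: 87,300 US gal × 3.785 L/gal = 330,430 L.
After draining 25% and refilling: 321 × 0.75 + 16 × 0.25 = 244.75 ppm.
Deficit to target: 254 − 244.75 = 9.25 mg/L.
As CaCO₃: 9.25 mg/L × 330,430 L = 3056 g; ÷ 100.1 = 30.53 mol Ca²⁺.
Mass: 30.53 × 111 = 3389 g.

3.39 kg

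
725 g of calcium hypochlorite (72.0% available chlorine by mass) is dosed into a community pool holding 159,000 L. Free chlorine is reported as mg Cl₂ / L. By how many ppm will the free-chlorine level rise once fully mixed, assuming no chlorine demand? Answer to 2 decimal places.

3.28 ppm

Available chlorine delivered: 725 g × 0.72 = 522 g as Cl₂.
Concentration rise: 522 g / 159,000 L = 3.283 mg/L = 3.28 ppm.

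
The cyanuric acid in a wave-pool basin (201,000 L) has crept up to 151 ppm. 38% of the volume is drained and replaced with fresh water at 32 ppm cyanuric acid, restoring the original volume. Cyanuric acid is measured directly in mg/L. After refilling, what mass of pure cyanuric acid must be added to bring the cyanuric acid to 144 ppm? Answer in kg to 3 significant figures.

After draining 38% and refilling: 151 × 0.62 + 32 × 0.38 = 105.78 ppm.
Deficit to target: 144 − 105.78 = 38.22 mg/L.
Mass: 38.22 mg/L × 201,000 L = 7682 g cyanuric acid.

7.68 kg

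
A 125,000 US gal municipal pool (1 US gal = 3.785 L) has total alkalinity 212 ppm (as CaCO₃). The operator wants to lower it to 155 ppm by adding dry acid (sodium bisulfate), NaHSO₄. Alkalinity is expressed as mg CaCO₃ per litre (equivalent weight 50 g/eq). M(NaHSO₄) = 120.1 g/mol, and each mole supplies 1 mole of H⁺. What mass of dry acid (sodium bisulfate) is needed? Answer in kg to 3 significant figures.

64.8 kg

Volume: 125,000 US gal × 3.785 L/gal = 473,125 L.
Alkalinity to neutralize: (212 − 155) = 57 mg/L as CaCO₃ × 473,125 L = 26,970 g as CaCO₃.
Equivalents of H⁺ required: 26,970 ÷ 50 g/eq = 539.4 eq = 539.4 mol NaHSO₄.
Mass of NaHSO₄: 539.4 × 120.1 = 64,780 g.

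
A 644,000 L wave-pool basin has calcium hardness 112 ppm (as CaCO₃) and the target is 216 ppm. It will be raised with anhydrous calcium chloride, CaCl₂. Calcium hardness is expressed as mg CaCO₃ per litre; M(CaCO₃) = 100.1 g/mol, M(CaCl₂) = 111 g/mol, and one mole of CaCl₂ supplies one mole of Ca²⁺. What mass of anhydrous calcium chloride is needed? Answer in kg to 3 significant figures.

74.3 kg

Hardness to add: (216 − 112) = 104 mg/L as CaCO₃ × 644,000 L = 66,980 g as CaCO₃.
Moles of Ca²⁺ (1 mol Ca²⁺ ≡ 1 mol CaCO₃): 66,980 / 100.1 g/mol = 669.1 mol.
Mass of CaCl₂: 669.1 × 111 = 74,270 g.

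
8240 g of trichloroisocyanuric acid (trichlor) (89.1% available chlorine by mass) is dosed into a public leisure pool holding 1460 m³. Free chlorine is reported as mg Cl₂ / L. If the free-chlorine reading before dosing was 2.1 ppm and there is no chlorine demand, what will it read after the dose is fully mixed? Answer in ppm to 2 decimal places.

7.13 ppm

Volume: 1460 m³ = 1,460,000 L.
Available chlorine delivered: 8240 g × 0.891 = 7342 g as Cl₂.
Concentration rise: 7342 g / 1,460,000 L = 5.029 mg/L = 5.03 ppm.
Final FC: 2.1 + 5.03 = 7.13 ppm.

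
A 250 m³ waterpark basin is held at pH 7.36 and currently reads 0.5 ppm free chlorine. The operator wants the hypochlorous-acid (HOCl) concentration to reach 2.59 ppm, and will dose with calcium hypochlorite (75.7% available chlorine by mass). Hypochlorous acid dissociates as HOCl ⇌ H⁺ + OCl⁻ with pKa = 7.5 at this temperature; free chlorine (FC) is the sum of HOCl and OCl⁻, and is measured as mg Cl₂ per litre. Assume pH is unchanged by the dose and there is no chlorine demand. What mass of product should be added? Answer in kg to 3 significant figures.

Volume: 250 m³ = 250,000 L.
[OCl⁻]/[HOCl] = 10^(pH − pKa) = 10^(7.36 − 7.5) = 0.7244; fraction as HOCl = 1/(1 + 0.7244) = 0.5799.
Free chlorine required for 2.59 ppm HOCl: 2.59 / 0.5799 = 4.466 ppm.
FC to add: 4.466 − 0.5 = 3.966 mg/L as Cl₂.
Cl₂ equivalent: 3.966 mg/L × 250,000 L = 991.6 g.
Product at 75.7% available Cl: 991.6 / 0.757 = 1310 g.

1.31 kg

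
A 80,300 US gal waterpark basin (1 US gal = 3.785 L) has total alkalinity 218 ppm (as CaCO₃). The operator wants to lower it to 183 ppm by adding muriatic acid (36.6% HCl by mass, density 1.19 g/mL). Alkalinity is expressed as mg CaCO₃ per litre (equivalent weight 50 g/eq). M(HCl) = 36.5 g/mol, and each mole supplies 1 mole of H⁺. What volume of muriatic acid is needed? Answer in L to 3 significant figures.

17.8 L

Volume: 80,300 US gal × 3.785 L/gal = 303,936 L.
Alkalinity to neutralize: (218 − 183) = 35 mg/L as CaCO₃ × 303,936 L = 10,640 g as CaCO₃.
Equivalents of H⁺ required: 10,640 ÷ 50 g/eq = 212.8 eq = 212.8 mol HCl.
Mass of HCl: 212.8 × 36.5 = 7766 g.
Mass of 36.6% solution: 7766 / 0.366 = 21,220 g.
Volume: 21,220 g ÷ 1.19 g/mL = 17,830 mL.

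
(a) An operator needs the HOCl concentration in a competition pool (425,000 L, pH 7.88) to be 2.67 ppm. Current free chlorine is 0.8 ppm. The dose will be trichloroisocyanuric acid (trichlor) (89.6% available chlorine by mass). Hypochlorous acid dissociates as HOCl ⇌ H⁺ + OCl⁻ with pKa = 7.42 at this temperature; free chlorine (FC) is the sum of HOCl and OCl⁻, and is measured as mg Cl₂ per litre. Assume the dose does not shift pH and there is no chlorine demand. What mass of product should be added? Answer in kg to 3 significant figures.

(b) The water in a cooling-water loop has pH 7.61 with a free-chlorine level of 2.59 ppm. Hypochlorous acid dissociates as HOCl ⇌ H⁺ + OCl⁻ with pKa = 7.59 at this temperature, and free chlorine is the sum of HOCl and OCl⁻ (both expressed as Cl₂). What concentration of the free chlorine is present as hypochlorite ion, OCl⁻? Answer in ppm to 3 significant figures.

(a) [OCl⁻]/[HOCl] = 10^(pH − pKa) = 10^(7.88 − 7.42) = 2.884; fraction as HOCl = 1/(1 + 2.884) = 0.2575.
(a) Free chlorine required for 2.67 ppm HOCl: 2.67 / 0.2575 = 10.37 ppm.
(a) FC to add: 10.37 − 0.8 = 9.57 mg/L as Cl₂.
(a) Cl₂ equivalent: 9.57 mg/L × 425,000 L = 4067 g.
(a) Product at 89.6% available Cl: 4067 / 0.896 = 4540 g.

(b) [OCl⁻]/[HOCl] = 10^(pH − pKa) = 10^(7.61 − 7.59) = 10^0.02 = 1.047.
(b) Fraction as HOCl = 1 / (1 + 1.047) = 0.4885.
(b) OCl⁻ = (1 − 0.4885) × 2.59 ppm = 1.325 ppm.

(a) 4.54 kg; (b) 1.32 ppm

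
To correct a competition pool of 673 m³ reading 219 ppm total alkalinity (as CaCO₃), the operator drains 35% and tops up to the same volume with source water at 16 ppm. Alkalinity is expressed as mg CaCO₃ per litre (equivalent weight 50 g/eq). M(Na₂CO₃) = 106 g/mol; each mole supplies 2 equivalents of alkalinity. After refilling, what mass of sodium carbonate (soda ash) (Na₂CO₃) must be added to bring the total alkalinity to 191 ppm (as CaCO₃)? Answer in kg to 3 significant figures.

30.7 kg

Volume: 673 m³ = 673,000 L.
After draining 35% and refilling: 219 × 0.65 + 16 × 0.35 = 147.95 ppm.
Deficit to target: 191 − 147.95 = 43.05 mg/L.
As CaCO₃: 43.05 mg/L × 673,000 L = 28,970 g; ÷ 50 g/eq ÷ 2 = 289.7 mol Na₂CO₃.
Mass: 289.7 × 106 = 30,710 g.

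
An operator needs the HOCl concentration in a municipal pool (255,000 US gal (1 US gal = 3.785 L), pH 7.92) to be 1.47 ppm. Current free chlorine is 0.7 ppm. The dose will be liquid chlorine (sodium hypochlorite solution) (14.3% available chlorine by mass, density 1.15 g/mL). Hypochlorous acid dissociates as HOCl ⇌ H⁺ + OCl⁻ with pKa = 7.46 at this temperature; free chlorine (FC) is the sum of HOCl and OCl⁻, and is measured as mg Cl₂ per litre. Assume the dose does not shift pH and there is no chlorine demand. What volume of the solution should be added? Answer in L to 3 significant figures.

Volume: 255,000 US gal × 3.785 L/gal = 965,175 L.
[OCl⁻]/[HOCl] = 10^(pH − pKa) = 10^(7.92 − 7.46) = 2.884; fraction as HOCl = 1/(1 + 2.884) = 0.2575.
Free chlorine required for 1.47 ppm HOCl: 1.47 / 0.2575 = 5.71 ppm.
FC to add: 5.71 − 0.7 = 5.01 mg/L as Cl₂.
Cl₂ equivalent: 5.01 mg/L × 965,175 L = 4835 g.
Product at 14.3% available Cl: 4835 / 0.143 = 33,810 g.
Volume: 33,810 g ÷ 1.15 g/mL = 29,400 mL.

29.4 L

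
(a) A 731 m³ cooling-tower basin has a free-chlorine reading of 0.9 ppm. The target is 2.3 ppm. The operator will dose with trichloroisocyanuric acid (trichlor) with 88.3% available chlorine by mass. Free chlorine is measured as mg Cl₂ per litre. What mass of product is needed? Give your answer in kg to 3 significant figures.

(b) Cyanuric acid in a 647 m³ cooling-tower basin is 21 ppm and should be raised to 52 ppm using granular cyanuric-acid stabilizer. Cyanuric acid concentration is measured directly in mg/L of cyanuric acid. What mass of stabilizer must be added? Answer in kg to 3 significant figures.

(a) Volume: 731 m³ = 731,000 L.
(a) Chlorine deficit: 2.3 − 0.9 = 1.4 ppm = 1.4 mg/L as Cl₂.
(a) Cl₂ equivalent needed: 1.4 mg/L × 731,000 L = 1,023,000 mg = 1023 g.
(a) Product at 88.3% available chlorine: 1023 / 0.883 = 1159 g.

(b) Volume: 647 m³ = 647,000 L.
(b) CYA to add: (52 − 21) = 31 mg/L × 647,000 L = 20,060 g cyanuric acid.

(a) 1.16 kg; (b) 20.1 kg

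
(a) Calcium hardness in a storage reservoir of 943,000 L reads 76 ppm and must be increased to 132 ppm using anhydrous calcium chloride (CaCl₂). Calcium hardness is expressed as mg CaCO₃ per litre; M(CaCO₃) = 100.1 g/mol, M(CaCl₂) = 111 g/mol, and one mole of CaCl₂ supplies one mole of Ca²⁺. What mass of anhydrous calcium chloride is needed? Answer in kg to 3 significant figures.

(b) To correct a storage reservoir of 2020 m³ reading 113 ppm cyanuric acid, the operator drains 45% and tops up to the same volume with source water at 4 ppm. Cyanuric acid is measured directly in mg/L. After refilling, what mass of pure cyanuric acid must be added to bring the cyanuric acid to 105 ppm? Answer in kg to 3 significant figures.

(a) 58.6 kg; (b) 82.9 kg

(a) Hardness to add: (132 − 76) = 56 mg/L as CaCO₃ × 943,000 L = 52,810 g as CaCO₃.
(a) Moles of Ca²⁺ (1 mol Ca²⁺ ≡ 1 mol CaCO₃): 52,810 / 100.1 g/mol = 527.6 mol.
(a) Mass of CaCl₂: 527.6 × 111 = 58,560 g.

(b) Volume: 2020 m³ = 2,020,000 L.
(b) After draining 45% and refilling: 113 × 0.55 + 4 × 0.45 = 63.95 ppm.
(b) Deficit to target: 105 − 63.95 = 41.05 mg/L.
(b) Mass: 41.05 mg/L × 2,020,000 L = 82,920 g cyanuric acid.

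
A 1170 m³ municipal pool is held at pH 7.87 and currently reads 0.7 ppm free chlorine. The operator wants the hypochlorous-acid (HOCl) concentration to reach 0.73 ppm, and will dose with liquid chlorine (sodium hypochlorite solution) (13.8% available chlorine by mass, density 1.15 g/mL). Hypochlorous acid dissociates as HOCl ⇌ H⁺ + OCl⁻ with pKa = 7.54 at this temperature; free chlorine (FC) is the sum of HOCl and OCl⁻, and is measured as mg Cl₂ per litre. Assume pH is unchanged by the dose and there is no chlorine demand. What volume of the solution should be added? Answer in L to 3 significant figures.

Volume: 1170 m³ = 1,170,000 L.
[OCl⁻]/[HOCl] = 10^(pH − pKa) = 10^(7.87 − 7.54) = 2.138; fraction as HOCl = 1/(1 + 2.138) = 0.3187.
Free chlorine required for 0.73 ppm HOCl: 0.73 / 0.3187 = 2.291 ppm.
FC to add: 2.291 − 0.7 = 1.591 mg/L as Cl₂.
Cl₂ equivalent: 1.591 mg/L × 1,170,000 L = 1861 g.
Product at 13.8% available Cl: 1861 / 0.138 = 13,490 g.
Volume: 13,490 g ÷ 1.15 g/mL = 11,730 mL.

11.7 L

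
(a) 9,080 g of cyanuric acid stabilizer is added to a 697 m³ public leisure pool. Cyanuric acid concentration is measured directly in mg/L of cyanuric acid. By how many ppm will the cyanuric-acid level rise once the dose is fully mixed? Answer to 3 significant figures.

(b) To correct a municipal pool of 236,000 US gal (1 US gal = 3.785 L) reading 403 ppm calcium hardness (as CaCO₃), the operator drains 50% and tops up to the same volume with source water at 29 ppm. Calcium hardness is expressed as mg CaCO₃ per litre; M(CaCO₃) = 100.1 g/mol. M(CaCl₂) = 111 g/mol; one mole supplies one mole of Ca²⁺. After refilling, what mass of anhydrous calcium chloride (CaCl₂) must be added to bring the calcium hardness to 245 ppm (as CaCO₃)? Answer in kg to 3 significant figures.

(a) Volume: 697 m³ = 697,000 L.
(a) Rise: 9,080 g / 697,000 L × 1000 = 13.03 mg/L.

(b) Volume: 236,000 US gal × 3.785 L/gal = 893,260 L.
(b) After draining 50% and refilling: 403 × 0.50 + 29 × 0.50 = 216 ppm.
(b) Deficit to target: 245 − 216 = 29 mg/L.
(b) As CaCO₃: 29 mg/L × 893,260 L = 25,900 g; ÷ 100.1 = 258.8 mol Ca²⁺.
(b) Mass: 258.8 × 111 = 28,730 g.

(a) 13.0 ppm; (b) 28.7 kg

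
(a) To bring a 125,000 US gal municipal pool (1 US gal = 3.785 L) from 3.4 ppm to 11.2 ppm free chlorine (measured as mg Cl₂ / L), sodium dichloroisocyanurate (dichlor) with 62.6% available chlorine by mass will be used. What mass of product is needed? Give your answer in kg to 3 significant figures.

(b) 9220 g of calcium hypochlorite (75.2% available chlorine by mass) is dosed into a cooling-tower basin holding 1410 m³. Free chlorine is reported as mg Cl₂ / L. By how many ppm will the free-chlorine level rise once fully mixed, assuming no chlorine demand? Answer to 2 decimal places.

(a) Volume: 125,000 US gal × 3.785 L/gal = 473,125 L.
(a) Chlorine deficit: 11.2 − 3.4 = 7.8 ppm = 7.8 mg/L as Cl₂.
(a) Cl₂ equivalent needed: 7.8 mg/L × 473,125 L = 3,690,000 mg = 3690 g.
(a) Product at 62.6% available chlorine: 3690 / 0.626 = 5895 g.

(b) Volume: 1410 m³ = 1,410,000 L.
(b) Available chlorine delivered: 9220 g × 0.752 = 6933 g as Cl₂.
(b) Concentration rise: 6933 g / 1,410,000 L = 4.917 mg/L = 4.92 ppm.

(a) 5.90 kg; (b) 4.92 ppm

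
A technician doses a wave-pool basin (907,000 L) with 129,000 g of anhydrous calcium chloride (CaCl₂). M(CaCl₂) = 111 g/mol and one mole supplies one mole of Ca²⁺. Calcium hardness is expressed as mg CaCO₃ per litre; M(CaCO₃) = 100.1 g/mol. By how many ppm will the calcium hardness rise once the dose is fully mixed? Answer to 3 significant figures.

128 ppm

Moles of Ca²⁺: 129,000 g ÷ 111 g/mol = 1162 mol.
As CaCO₃: 1162 mol × 100.1 g/mol = 116,300 g.
Rise: 116,300 g / 907,000 L × 1000 = 128.3 mg/L.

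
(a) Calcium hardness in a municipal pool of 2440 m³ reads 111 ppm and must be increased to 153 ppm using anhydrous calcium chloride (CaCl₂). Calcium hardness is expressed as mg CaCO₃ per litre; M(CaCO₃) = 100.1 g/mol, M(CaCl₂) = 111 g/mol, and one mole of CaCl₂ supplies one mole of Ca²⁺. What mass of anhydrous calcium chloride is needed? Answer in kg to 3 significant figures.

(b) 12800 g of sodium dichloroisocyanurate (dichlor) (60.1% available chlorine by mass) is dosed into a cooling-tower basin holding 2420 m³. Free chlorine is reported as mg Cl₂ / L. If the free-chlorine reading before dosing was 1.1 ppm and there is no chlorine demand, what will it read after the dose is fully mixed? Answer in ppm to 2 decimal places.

(a) 114 kg; (b) 4.28 ppm

(a) Volume: 2440 m³ = 2,440,000 L.
(a) Hardness to add: (153 − 111) = 42 mg/L as CaCO₃ × 2,440,000 L = 102,500 g as CaCO₃.
(a) Moles of Ca²⁺ (1 mol Ca²⁺ ≡ 1 mol CaCO₃): 102,500 / 100.1 g/mol = 1024 mol.
(a) Mass of CaCl₂: 1024 × 111 = 113,600 g.

(b) Volume: 2420 m³ = 2,420,000 L.
(b) Available chlorine delivered: 12,800 g × 0.601 = 7693 g as Cl₂.
(b) Concentration rise: 7693 g / 2,420,000 L = 3.179 mg/L = 3.18 ppm.
(b) Final FC: 1.1 + 3.18 = 4.28 ppm.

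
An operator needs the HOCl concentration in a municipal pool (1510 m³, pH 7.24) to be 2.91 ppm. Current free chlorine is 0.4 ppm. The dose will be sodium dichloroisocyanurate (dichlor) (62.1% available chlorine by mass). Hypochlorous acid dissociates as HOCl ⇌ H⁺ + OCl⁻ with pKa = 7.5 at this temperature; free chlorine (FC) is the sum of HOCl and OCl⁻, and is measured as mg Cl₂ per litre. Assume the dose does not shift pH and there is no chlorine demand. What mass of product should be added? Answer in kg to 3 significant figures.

Volume: 1510 m³ = 1,510,000 L.
[OCl⁻]/[HOCl] = 10^(pH − pKa) = 10^(7.24 − 7.5) = 0.5495; fraction as HOCl = 1/(1 + 0.5495) = 0.6454.
Free chlorine required for 2.91 ppm HOCl: 2.91 / 0.6454 = 4.509 ppm.
FC to add: 4.509 − 0.4 = 4.109 mg/L as Cl₂.
Cl₂ equivalent: 4.109 mg/L × 1,510,000 L = 6205 g.
Product at 62.1% available Cl: 6205 / 0.621 = 9992 g.

9.99 kg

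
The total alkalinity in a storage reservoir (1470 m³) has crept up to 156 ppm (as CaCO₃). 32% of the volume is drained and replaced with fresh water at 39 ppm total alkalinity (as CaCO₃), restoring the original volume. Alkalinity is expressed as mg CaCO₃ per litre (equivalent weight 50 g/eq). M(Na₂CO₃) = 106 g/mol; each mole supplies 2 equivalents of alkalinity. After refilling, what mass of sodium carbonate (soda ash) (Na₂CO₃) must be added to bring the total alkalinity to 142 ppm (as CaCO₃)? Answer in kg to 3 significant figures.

Volume: 1470 m³ = 1,470,000 L.
After draining 32% and refilling: 156 × 0.68 + 39 × 0.32 = 118.56 ppm.
Deficit to target: 142 − 118.56 = 23.44 mg/L.
As CaCO₃: 23.44 mg/L × 1,470,000 L = 34,460 g; ÷ 50 g/eq ÷ 2 = 344.6 mol Na₂CO₃.
Mass: 344.6 × 106 = 36,520 g.

36.5 kg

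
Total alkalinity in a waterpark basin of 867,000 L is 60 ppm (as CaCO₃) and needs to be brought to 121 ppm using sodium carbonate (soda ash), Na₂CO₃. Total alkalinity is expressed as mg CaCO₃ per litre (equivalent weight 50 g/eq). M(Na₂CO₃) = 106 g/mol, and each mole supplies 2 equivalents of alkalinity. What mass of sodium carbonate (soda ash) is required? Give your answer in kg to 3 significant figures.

56.1 kg

Alkalinity to add: (121 − 60) = 61 mg/L as CaCO₃ × 867,000 L = 52,890 g as CaCO₃.
Equivalents: 52,890 g ÷ 50 g/eq = 1058 eq.
Each mole of Na₂CO₃ supplies 2 eq, so 1058 / 2 = 528.9 mol.
Mass: 528.9 mol × 106 g/mol = 56,060 g.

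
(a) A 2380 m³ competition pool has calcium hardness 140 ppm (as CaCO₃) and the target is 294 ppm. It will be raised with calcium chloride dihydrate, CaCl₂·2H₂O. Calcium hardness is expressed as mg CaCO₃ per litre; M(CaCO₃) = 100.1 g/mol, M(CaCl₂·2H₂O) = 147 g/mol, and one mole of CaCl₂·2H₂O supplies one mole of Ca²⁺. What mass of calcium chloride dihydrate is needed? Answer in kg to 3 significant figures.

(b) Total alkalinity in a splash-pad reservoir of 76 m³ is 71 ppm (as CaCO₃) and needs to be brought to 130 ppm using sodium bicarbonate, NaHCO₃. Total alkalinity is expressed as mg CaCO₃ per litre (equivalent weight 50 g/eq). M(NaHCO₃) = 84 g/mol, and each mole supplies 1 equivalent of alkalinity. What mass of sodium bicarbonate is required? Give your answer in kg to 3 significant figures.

(a) Volume: 2380 m³ = 2,380,000 L.
(a) Hardness to add: (294 − 140) = 154 mg/L as CaCO₃ × 2,380,000 L = 366,500 g as CaCO₃.
(a) Moles of Ca²⁺ (1 mol Ca²⁺ ≡ 1 mol CaCO₃): 366,500 / 100.1 g/mol = 3662 mol.
(a) Mass of CaCl₂·2H₂O: 3662 × 147 = 538,200 g.

(b) Volume: 76 m³ = 76,000 L.
(b) Alkalinity to add: (130 − 71) = 59 mg/L as CaCO₃ × 76,000 L = 4484 g as CaCO₃.
(b) Equivalents: 4484 g ÷ 50 g/eq = 89.68 eq.
(b) NaHCO₃ supplies 1 eq per mole → 89.68 mol.
(b) Mass: 89.68 mol × 84 g/mol = 7533 g.

(a) 538 kg; (b) 7.53 kg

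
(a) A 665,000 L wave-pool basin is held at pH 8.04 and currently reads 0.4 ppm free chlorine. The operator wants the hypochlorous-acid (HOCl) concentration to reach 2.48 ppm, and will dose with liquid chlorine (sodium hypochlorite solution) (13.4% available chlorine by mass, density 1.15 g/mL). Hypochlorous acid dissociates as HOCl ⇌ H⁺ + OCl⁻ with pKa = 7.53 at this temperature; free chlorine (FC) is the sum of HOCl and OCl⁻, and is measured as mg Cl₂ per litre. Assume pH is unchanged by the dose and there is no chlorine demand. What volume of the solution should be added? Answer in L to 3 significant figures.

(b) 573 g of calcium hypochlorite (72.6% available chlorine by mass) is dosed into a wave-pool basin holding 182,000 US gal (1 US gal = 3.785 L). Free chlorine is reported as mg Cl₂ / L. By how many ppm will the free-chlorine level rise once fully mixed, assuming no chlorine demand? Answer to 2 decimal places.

(a) 43.6 L; (b) 0.60 ppm

(a) [OCl⁻]/[HOCl] = 10^(pH − pKa) = 10^(8.04 − 7.53) = 3.236; fraction as HOCl = 1/(1 + 3.236) = 0.2361.
(a) Free chlorine required for 2.48 ppm HOCl: 2.48 / 0.2361 = 10.51 ppm.
(a) FC to add: 10.51 − 0.4 = 10.11 mg/L as Cl₂.
(a) Cl₂ equivalent: 10.11 mg/L × 665,000 L = 6720 g.
(a) Product at 13.4% available Cl: 6720 / 0.134 = 50,150 g.
(a) Volume: 50,150 g ÷ 1.15 g/mL = 43,610 mL.

(b) Volume: 182,000 US gal × 3.785 L/gal = 688,870 L.
(b) Available chlorine delivered: 573 g × 0.726 = 416 g as Cl₂.
(b) Concentration rise: 416 g / 688,870 L = 0.6039 mg/L = 0.60 ppm.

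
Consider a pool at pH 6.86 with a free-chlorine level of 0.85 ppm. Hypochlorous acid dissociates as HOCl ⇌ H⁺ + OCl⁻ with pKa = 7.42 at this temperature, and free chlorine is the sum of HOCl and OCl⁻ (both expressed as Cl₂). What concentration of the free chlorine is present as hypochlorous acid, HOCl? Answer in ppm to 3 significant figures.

[OCl⁻]/[HOCl] = 10^(pH − pKa) = 10^(6.86 − 7.42) = 10^-0.56 = 0.2754.
Fraction as HOCl = 1 / (1 + 0.2754) = 0.7841.
HOCl = 0.7841 × 0.85 ppm = 0.6664 ppm.

0.666 ppm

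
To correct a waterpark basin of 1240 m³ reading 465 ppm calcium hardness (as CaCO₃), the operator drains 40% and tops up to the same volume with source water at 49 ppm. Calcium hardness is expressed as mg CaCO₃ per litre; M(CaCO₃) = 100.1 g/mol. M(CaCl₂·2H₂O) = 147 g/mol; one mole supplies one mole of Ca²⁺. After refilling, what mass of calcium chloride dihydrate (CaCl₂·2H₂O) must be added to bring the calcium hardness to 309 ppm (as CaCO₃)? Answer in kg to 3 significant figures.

18.9 kg

Volume: 1240 m³ = 1,240,000 L.
After draining 40% and refilling: 465 × 0.60 + 49 × 0.40 = 298.6 ppm.
Deficit to target: 309 − 298.6 = 10.4 mg/L.
As CaCO₃: 10.4 mg/L × 1,240,000 L = 12,900 g; ÷ 100.1 = 128.8 mol Ca²⁺.
Mass: 128.8 × 147 = 18,940 g.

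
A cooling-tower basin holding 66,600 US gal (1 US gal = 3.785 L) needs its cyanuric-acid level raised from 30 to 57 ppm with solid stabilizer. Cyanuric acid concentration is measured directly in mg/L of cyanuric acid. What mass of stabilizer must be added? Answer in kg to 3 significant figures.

Volume: 66,600 US gal × 3.785 L/gal = 252,081 L.
CYA to add: (57 − 30) = 27 mg/L × 252,081 L = 6806 g cyanuric acid.

6.81 kg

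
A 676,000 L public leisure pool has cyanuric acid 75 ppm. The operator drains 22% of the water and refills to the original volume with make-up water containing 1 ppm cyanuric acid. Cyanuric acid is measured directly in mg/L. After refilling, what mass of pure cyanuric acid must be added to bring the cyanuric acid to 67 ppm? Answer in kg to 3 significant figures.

5.60 kg

After draining 22% and refilling: 75 × 0.78 + 1 × 0.22 = 58.72 ppm.
Deficit to target: 67 − 58.72 = 8.28 mg/L.
Mass: 8.28 mg/L × 676,000 L = 5597 g cyanuric acid.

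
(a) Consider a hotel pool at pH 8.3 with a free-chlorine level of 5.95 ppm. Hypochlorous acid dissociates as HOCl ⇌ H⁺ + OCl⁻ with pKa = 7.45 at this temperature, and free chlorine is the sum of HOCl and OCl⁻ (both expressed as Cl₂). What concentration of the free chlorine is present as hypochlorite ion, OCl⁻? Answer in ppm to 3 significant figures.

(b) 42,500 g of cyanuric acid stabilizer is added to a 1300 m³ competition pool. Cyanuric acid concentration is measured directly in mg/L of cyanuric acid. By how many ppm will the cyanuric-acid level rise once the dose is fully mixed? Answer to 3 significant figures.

(a) 5.21 ppm; (b) 32.7 ppm

(a) [OCl⁻]/[HOCl] = 10^(pH − pKa) = 10^(8.3 − 7.45) = 10^0.85 = 7.079.
(a) Fraction as HOCl = 1 / (1 + 7.079) = 0.1238.
(a) OCl⁻ = (1 − 0.1238) × 5.95 ppm = 5.214 ppm.

(b) Volume: 1300 m³ = 1,300,000 L.
(b) Rise: 42,500 g / 1,300,000 L × 1000 = 32.69 mg/L.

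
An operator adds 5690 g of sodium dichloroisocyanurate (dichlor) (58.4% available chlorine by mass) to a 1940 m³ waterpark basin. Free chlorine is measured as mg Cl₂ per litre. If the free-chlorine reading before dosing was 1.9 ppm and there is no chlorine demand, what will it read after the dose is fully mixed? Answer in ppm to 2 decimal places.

3.61 ppm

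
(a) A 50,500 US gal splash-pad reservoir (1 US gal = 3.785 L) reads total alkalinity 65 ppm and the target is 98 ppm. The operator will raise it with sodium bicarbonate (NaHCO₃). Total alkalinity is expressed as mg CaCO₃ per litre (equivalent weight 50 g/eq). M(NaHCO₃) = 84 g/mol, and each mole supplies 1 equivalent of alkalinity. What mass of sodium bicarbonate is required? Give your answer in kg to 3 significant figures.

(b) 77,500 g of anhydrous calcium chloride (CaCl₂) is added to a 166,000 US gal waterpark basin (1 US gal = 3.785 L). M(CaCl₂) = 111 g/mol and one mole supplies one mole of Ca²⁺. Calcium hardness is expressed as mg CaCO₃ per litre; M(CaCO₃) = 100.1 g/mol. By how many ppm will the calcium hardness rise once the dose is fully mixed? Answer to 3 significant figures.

(a) Volume: 50,500 US gal × 3.785 L/gal = 191,142 L.
(a) Alkalinity to add: (98 − 65) = 33 mg/L as CaCO₃ × 191,142 L = 6308 g as CaCO₃.
(a) Equivalents: 6308 g ÷ 50 g/eq = 126.2 eq.
(a) NaHCO₃ supplies 1 eq per mole → 126.2 mol.
(a) Mass: 126.2 mol × 84 g/mol = 10,600 g.

(b) Volume: 166,000 US gal × 3.785 L/gal = 628,310 L.
(b) Moles of Ca²⁺: 77,500 g ÷ 111 g/mol = 698.2 mol.
(b) As CaCO₃: 698.2 mol × 100.1 g/mol = 69,890 g.
(b) Rise: 69,890 g / 628,310 L × 1000 = 111.2 mg/L.

(a) 10.6 kg; (b) 111 ppm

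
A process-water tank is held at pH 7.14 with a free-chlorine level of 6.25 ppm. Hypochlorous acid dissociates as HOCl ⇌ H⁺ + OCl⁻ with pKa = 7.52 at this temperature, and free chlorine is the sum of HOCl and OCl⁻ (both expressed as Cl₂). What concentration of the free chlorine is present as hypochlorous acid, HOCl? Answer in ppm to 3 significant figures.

4.41 ppm

[OCl⁻]/[HOCl] = 10^(pH − pKa) = 10^(7.14 − 7.52) = 10^-0.38 = 0.4169.
Fraction as HOCl = 1 / (1 + 0.4169) = 0.7058.
HOCl = 0.7058 × 6.25 ppm = 4.411 ppm.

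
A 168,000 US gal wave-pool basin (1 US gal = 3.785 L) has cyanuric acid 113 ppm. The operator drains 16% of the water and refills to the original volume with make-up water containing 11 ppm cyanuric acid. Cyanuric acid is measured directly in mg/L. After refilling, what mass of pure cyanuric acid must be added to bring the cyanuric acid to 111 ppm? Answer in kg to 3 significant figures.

Volume: 168,000 US gal × 3.785 L/gal = 635,880 L.
After draining 16% and refilling: 113 × 0.84 + 11 × 0.16 = 96.68 ppm.
Deficit to target: 111 − 96.68 = 14.32 mg/L.
Mass: 14.32 mg/L × 635,880 L = 9106 g cyanuric acid.

9.11 kg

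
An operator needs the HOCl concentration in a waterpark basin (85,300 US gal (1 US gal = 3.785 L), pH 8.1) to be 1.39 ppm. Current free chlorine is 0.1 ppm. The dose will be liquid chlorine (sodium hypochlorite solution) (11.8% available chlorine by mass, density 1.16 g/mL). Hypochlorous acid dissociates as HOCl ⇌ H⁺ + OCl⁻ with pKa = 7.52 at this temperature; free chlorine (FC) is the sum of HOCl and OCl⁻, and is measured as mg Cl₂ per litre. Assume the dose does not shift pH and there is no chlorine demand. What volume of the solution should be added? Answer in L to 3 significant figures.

Volume: 85,300 US gal × 3.785 L/gal = 322,860 L.
[OCl⁻]/[HOCl] = 10^(pH − pKa) = 10^(8.1 − 7.52) = 3.802; fraction as HOCl = 1/(1 + 3.802) = 0.2083.
Free chlorine required for 1.39 ppm HOCl: 1.39 / 0.2083 = 6.675 ppm.
FC to add: 6.675 − 0.1 = 6.575 mg/L as Cl₂.
Cl₂ equivalent: 6.575 mg/L × 322,860 L = 2123 g.
Product at 11.8% available Cl: 2123 / 0.118 = 17,990 g.
Volume: 17,990 g ÷ 1.16 g/mL = 15,510 mL.

15.5 L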